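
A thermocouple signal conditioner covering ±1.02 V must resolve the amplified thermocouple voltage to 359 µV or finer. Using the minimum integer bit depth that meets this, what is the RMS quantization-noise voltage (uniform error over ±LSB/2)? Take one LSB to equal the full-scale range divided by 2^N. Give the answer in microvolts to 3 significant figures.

The full-scale span is 1.02 − (-1.02) = 2.04 V.
2.04 V / 359 µV = 5682. Since 2^12 = 4096 and 2^13 = 8192, N = 13.
Step size = 2.04/8192 V = 249.02 µV.
RMS noise = LSB/√12 = 71.9 µV.

71.9 µV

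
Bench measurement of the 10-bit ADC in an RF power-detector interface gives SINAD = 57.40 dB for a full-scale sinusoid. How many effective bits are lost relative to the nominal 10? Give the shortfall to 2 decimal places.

0.76 bits

ENOB = (SINAD − 1.76)/6.02 = (57.40 − 1.76)/6.02 = 9.2425 bits.
Lost resolution: 10 − 9.2425 = 0.7575 bits.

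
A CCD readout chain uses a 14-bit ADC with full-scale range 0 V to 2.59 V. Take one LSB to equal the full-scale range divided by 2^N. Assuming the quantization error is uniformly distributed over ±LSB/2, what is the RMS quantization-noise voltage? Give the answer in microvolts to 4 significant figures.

45.63 µV

V_FS = 2.59 V.
Step size = 2.59/16384 V = 158.081 µV.
RMS of a uniform error over width LSB is LSB/√12 = 45.63 µV.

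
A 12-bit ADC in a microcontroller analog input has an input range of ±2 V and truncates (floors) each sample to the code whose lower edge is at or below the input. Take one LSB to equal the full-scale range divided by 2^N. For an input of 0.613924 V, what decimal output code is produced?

2676

Range = 2 − (-2) = 4 V. LSB = 4 V / 2^12 ≈ 0.9766 mV.
(V_in − V_min) × 2^12/range = (0.613924 − (-2)) × 4096/4 = 2676.658.
Floor → code = 2676.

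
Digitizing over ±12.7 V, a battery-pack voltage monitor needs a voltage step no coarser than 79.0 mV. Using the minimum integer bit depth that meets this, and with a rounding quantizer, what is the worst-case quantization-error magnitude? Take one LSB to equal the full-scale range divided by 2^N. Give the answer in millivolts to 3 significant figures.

Full-scale range = 12.7 V − (-12.7 V) = 25.4 V.
25.4 V / 79.0 mV = 321.5. Since 2^8 = 256 and 2^9 = 512, N = 9.
Step size = 25.4/512 V = 49.609 mV.
Half an LSB is 24.8 mV.

24.8 mV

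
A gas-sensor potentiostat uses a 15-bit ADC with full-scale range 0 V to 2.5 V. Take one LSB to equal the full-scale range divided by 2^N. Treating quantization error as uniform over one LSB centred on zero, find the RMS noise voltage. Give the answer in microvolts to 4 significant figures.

Span = 2.5 V.
LSB = 2.5 V ÷ 2^15 = 2.5/32768 V = 76.2939 µV.
For a uniform distribution on [−LSB/2, +LSB/2], V_rms = LSB/√12 = 76.2939 µV/3.4641 = 22.02 µV.

22.02 µV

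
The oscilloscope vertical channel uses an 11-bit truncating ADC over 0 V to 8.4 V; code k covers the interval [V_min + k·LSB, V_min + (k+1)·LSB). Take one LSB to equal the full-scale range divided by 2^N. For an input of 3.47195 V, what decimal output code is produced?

846

Span = 8.4 V. LSB = 8.4 V / 2^11 ≈ 4.102 mV.
V_in − V_min = 3.47195 − (0) = 3.47195 V.
Divide by LSB: 3.47195 × 2048/8.4 = 846.4945.
Truncating gives code 846.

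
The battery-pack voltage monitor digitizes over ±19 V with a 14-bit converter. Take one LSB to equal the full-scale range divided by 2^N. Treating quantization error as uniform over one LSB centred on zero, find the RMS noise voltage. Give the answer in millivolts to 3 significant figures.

Full-scale range = 19 V − (-19 V) = 38 V.
Step size = 38/16384 V = 2.3193 mV.
For a uniform distribution on [−LSB/2, +LSB/2], V_rms = LSB/√12 = 2.3193 mV/3.4641 = 0.670 mV.

0.670 mV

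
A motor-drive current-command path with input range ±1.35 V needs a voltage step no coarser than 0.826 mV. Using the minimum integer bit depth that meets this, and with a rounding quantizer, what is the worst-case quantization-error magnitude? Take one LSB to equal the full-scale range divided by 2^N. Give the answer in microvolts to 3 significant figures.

Full-scale range = 1.35 V − (-1.35 V) = 2.7 V.
Required number of levels: 2.7/0.826 mV = 3268.8; smallest N with 2^N ≥ that is 12.
LSB = 2.7 V ÷ 2^12 = 2.7/4096 V = 0.65918 mV.
Half an LSB is 330 µV.

330 µV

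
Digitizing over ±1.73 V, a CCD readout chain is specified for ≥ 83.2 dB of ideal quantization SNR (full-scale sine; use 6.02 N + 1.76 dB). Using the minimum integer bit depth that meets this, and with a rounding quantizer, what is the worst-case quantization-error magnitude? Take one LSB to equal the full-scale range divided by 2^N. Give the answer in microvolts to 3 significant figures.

106 µV

Range = 1.73 − (-1.73) = 3.46 V.
Required N = ⌈(83.2 − 1.76)/6.02⌉ = ⌈13.528⌉ = 14.
LSB = 3.46 V ÷ 2^14 = 3.46/16384 V = 211.18 µV.
|e|_max = LSB/2 = 106 µV.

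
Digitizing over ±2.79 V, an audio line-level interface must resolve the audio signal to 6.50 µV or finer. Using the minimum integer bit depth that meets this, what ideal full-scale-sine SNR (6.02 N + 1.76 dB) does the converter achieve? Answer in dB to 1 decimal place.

Full-scale range = 2.79 V − (-2.79 V) = 5.58 V.
5.58 V / 6.50 µV = 858500. Since 2^19 = 524288 and 2^20 = 1048576, N = 20.
Ideal SNR at N = 20: 6.02·20 + 1.76 = 122.2 dB.

122.2 dB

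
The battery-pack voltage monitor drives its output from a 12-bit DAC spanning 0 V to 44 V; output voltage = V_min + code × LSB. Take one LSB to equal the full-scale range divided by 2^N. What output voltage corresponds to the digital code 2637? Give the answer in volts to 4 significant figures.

Span = 44 V. LSB = 44 V / 2^12.
Output = V_min + (2637/4096) × range = 0 + 0.643799 × 44 V
      = 0 + 28.3271 = 28.3271 V.

28.33 V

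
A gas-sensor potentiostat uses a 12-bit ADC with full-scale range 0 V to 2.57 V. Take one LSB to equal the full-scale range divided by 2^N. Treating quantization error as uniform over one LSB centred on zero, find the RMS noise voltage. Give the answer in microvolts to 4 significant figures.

V_FS = 2.57 V.
Step size = 2.57/4096 V = 0.627441 mV.
For a uniform distribution on [−LSB/2, +LSB/2], V_rms = LSB/√12 = 0.627441 mV/3.4641 = 181.1 µV.

181.1 µV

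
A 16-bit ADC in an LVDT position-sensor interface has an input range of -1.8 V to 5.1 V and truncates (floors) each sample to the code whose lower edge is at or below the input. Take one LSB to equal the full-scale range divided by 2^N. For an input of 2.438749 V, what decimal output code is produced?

40259

Span: 5.1 V − (-1.8 V) = 6.9 V. LSB = 6.9 V / 2^16 ≈ 105.3 µV.
(V_in − V_min) × 2^16/range = (2.438749 − (-1.8)) × 65536/6.9 = 40259.515.
Floor → code = 40259.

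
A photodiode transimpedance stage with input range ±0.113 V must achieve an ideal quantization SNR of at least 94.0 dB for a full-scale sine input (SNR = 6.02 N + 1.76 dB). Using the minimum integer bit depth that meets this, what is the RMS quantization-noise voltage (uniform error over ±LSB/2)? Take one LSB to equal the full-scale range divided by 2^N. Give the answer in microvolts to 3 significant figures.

Full-scale range = 0.113 V − (-0.113 V) = 0.226 V.
Solving 6.02 N ≥ 94.0 − 1.76: N ≥ 15.322. Round up → N = 16.
LSB = 0.226 V / 2^16 = 3.4485 µV.
V_rms = LSB/√12 = 0.995 µV.

0.995 µV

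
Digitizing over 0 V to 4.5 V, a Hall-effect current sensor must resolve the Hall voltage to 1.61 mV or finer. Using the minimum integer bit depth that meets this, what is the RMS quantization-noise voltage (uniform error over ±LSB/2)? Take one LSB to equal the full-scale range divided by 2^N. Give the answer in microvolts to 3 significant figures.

Range is 4.5 V.
4.5 V / 1.61 mV = 2795. Since 2^11 = 2048 and 2^12 = 4096, N = 12.
LSB = 4.5 V ÷ 2^12 = 4.5/4096 V = 1.0986 mV.
σ_q = LSB/√12 = 1.0986 mV/3.4641 = 317 µV.

317 µV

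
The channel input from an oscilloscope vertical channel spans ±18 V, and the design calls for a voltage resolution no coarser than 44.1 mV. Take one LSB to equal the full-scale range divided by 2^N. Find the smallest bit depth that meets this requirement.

10 bits

Range = 18 − (-18) = 36 V.
Required number of levels: 36/44.1 mV = 816.33; smallest N with 2^N ≥ that is 10.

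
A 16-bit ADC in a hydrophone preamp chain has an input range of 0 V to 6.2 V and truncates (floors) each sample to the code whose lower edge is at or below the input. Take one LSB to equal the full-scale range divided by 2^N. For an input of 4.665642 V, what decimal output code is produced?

49317

Range is 6.2 V. LSB = 6.2 V / 2^16 ≈ 94.60 µV.
V_in − V_min = 4.665642 − (0) = 4.665642 V.
Divide by LSB: 4.665642 × 65536/6.2 = 49317.3410.
Truncating gives code 49317.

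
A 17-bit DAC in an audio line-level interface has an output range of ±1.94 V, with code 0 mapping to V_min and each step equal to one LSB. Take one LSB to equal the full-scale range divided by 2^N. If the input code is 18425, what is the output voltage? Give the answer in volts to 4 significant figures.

-1.395 V

Range = 1.94 − (-1.94) = 3.88 V. LSB = 3.88 V / 2^17.
V_out = -1.94 + 18425 × (3.88/131072) V
      = -1.94 + 0.545418 = -1.39458 V.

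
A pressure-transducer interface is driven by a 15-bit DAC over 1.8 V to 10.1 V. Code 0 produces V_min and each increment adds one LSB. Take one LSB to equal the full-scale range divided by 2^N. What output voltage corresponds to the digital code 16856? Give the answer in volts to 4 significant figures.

Range = 10.1 − (1.8) = 8.3 V. LSB = 8.3 V / 2^15.
V_out = 1.8 + 16856 × (8.3/32768) V
      = 1.8 V + 4.26956 V = 6.06956 V.

6.070 V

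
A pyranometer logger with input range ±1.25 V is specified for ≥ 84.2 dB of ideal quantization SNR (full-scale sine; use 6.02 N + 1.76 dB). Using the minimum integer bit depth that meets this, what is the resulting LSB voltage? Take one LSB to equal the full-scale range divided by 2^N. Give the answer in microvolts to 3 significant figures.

Full-scale range = 1.25 V − (-1.25 V) = 2.5 V.
6.02 N + 1.76 ≥ 84.2 gives N ≥ 13.694, so the minimum integer is 14.
LSB = 2.5 V ÷ 2^14 = 2.5/16384 V = 153 µV.

153 µV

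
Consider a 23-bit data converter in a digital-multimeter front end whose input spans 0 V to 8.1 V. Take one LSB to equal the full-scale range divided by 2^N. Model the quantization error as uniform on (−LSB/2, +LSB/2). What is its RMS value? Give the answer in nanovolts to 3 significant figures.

Full-scale range = 8.1 V.
LSB = 8.1 V / 2^23 = 0.96560 µV.
For a uniform distribution on [−LSB/2, +LSB/2], V_rms = LSB/√12 = 0.96560 µV/3.4641 = 279 nV.

279 nV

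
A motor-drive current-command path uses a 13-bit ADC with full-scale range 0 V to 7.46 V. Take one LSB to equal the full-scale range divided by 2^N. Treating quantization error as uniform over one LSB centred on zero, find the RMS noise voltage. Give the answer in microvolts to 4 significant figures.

V_FS = 7.46 V.
Step size = 7.46/8192 V = 0.910645 mV.
σ_q = LSB/√12 = 0.910645 mV/3.4641 = 262.9 µV.

262.9 µV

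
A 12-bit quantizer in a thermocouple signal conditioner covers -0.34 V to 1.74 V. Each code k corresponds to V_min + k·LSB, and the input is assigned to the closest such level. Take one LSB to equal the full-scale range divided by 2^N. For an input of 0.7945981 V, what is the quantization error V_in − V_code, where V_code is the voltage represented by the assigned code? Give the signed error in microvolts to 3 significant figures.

The full-scale span is 1.74 − (-0.34) = 2.08 V. LSB = 2.08 V / 2^12 ≈ 0.5078 mV.
Position in LSBs: (0.7945981 − (-0.34)) × 4096/2.08 = 2234.2855; rounding gives k = 2234.
V_code = -0.34 + (2234/4096) × 2.08 = 0.7944531250 V.
V_in − V_code = 0.7945981 − (0.7944531250) = +145 µV.

+145 µV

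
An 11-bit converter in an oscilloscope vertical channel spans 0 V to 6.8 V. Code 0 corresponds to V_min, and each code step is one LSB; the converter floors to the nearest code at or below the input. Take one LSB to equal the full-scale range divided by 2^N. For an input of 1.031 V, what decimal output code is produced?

Span = 6.8 V. LSB = 6.8 V / 2^11 ≈ 3.320 mV.
V_in − V_min = 1.031 − (0) = 1.031 V.
Divide by LSB: 1.031 × 2048/6.8 = 310.5129.
Truncating gives code 310.

310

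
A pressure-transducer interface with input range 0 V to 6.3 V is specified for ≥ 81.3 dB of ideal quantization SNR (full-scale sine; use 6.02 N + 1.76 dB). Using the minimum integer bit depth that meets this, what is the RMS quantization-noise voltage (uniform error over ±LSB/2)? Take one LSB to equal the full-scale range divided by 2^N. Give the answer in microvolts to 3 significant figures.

111 µV

V_FS = 6.3 V.
6.02 N + 1.76 ≥ 81.3 gives N ≥ 13.213, so the minimum integer is 14.
One LSB is 6.3 V / 16384 = 384.52 µV.
σ_q = LSB/√12 = 384.52 µV/3.4641 = 111 µV.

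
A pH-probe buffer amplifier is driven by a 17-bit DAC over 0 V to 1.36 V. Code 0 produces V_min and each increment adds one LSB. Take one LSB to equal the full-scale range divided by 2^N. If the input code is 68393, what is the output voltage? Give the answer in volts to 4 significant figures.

0.7096 V

Span = 1.36 V. LSB = 1.36 V / 2^17.
Output = V_min + (68393/131072) × range = 0 + 0.521797 × 1.36 V
      = 0 + 0.709644 = 0.709644 V.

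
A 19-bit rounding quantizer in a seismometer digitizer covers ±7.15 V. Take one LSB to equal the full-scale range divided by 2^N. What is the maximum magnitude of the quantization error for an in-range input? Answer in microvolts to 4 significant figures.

13.64 µV

Span: 7.15 V − (-7.15 V) = 14.3 V.
LSB = 14.3 V ÷ 2^19 = 14.3/524288 V = 27.2751 µV.
A rounding quantizer has |error| ≤ LSB/2 = 13.64 µV.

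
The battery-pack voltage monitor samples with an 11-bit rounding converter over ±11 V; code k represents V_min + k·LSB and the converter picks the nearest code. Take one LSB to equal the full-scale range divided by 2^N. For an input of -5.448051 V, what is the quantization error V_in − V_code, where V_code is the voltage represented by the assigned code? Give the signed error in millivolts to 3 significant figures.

Full-scale range = 11 V − (-11 V) = 22 V. LSB = 22 V / 2^11 ≈ 10.74 mV.
(-5.448051 − (-11)) / LSB = 5.551949 × 2048/22 = 516.8360. Nearest integer: k = 517.
Reconstructed level: -11 + 517 × 22/2048 V = -5.446289063 V.
e = -5.448051 − (-5.446289063) = −1.76 mV.

−1.76 mV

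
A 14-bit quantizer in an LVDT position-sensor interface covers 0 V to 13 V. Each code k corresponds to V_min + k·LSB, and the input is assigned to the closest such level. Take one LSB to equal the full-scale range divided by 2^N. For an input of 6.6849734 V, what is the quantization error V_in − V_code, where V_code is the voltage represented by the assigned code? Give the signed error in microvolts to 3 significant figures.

+97.9 µV

V_FS = 13 V. LSB = 13 V / 2^14 ≈ 0.7935 mV.
Position in LSBs: (6.6849734 − (0)) × 16384/13 = 8425.1234; rounding gives k = 8425.
Reconstructed level: 0 + 8425 × 13/16384 V = 6.6848754883 V.
V_in − V_code = 6.6849734 − (6.6848754883) = +97.9 µV.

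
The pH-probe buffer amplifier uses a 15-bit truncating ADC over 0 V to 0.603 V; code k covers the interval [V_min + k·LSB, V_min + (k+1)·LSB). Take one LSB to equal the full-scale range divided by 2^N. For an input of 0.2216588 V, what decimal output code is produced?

Range is 0.603 V. LSB = 0.603 V / 2^15 ≈ 18.40 µV.
V_in − V_min = 0.2216588 − (0) = 0.2216588 V.
Divide by LSB: 0.2216588 × 32768/0.603 = 12045.2994.
Truncating gives code 12045.

12045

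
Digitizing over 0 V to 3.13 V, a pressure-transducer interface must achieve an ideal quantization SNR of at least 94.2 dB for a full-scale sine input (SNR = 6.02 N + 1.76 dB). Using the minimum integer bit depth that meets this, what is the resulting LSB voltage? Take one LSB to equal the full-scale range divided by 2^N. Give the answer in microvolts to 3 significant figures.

V_FS = 3.13 V.
Solving 6.02 N ≥ 94.2 − 1.76: N ≥ 15.355. Round up → N = 16.
Step size = 3.13/65536 V = 47.8 µV.

47.8 µV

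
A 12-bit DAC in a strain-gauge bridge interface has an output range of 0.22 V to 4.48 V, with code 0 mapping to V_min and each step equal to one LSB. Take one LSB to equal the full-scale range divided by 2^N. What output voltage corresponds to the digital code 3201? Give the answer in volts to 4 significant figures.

The full-scale span is 4.48 − (0.22) = 4.26 V. LSB = 4.26 V / 2^12.
V_out = 0.22 + 3201 × (4.26/4096) V
      = 0.22 + 3.32917 = 3.54917 V.

3.549 V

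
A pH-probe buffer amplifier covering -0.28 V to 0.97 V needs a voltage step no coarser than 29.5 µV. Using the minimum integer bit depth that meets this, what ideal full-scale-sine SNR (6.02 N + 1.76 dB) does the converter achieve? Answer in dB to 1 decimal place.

Span: 0.97 V − (-0.28 V) = 1.25 V.
Levels needed ≥ 1.25/29.5 µV = 42370. 2^16 = 65536 suffices, so N_min = 16.
6.02(16) + 1.76 = 98.08 dB.

98.1 dB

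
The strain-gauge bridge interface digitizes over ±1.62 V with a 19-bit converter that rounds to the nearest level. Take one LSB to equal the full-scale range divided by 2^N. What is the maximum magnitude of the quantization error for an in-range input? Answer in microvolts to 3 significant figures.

The full-scale span is 1.62 − (-1.62) = 3.24 V.
Step size = 3.24/524288 V = 6.1798 µV.
A rounding quantizer has |error| ≤ LSB/2 = 3.09 µV.

3.09 µV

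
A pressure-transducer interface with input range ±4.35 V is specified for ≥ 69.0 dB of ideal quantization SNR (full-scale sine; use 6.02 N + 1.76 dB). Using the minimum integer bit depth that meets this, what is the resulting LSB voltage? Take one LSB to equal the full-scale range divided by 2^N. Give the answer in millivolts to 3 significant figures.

2.12 mV

Span: 4.35 V − (-4.35 V) = 8.7 V.
N ≥ (69.0 − 1.76)/6.02 = 11.169 → N_min = 12.
One LSB is 8.7 V / 4096 = 2.12 mV.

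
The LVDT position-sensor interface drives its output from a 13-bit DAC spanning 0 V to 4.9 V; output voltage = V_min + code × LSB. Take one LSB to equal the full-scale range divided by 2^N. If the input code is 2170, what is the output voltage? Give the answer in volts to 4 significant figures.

Full-scale range = 4.9 V. LSB = 4.9 V / 2^13.
Output = V_min + (2170/8192) × range = 0 + 0.264893 × 4.9 V
      = 0 + 1.29797 = 1.29797 V.

1.298 V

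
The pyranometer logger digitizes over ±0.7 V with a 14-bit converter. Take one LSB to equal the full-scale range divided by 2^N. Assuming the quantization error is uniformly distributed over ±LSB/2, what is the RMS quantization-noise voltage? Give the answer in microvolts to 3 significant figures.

24.7 µV

Full-scale range = 0.7 V − (-0.7 V) = 1.4 V.
LSB = 1.4 V ÷ 2^14 = 1.4/16384 V = 85.449 µV.
For a uniform distribution on [−LSB/2, +LSB/2], V_rms = LSB/√12 = 85.449 µV/3.4641 = 24.7 µV.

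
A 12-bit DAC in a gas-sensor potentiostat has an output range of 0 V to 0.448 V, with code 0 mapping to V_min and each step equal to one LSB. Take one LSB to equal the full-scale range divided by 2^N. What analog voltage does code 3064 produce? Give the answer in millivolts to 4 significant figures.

Range is 0.448 V. LSB = 0.448 V / 2^12.
V_out = 0 + 3064 × (0.448/4096) V
      = 0 V + 0.335125 V = 0.335125 V.

335.1 mV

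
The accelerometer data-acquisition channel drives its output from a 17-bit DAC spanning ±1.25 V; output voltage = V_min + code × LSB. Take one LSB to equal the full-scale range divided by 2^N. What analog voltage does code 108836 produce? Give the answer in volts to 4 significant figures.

0.8259 V

Range = 1.25 − (-1.25) = 2.5 V. LSB = 2.5 V / 2^17.
Output = V_min + (108836/131072) × range = -1.25 + 0.830353 × 2.5 V
      = -1.25 + 2.07588 = 0.825882 V.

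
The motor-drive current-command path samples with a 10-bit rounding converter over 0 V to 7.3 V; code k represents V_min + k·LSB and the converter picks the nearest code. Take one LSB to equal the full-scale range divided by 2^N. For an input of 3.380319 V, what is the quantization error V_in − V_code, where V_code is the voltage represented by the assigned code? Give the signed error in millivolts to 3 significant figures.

+1.22 mV

Span = 7.3 V. LSB = 7.3 V / 2^10 ≈ 7.129 mV.
(V_in − V_min)/LSB = (3.380319 − (0)) × 1024/7.3 = 474.1708 → nearest code k = 474.
V_code = 0 + (474/1024) × 7.3 = 3.379101563 V.
V_in − V_code = 3.380319 − (3.379101563) = +1.22 mV.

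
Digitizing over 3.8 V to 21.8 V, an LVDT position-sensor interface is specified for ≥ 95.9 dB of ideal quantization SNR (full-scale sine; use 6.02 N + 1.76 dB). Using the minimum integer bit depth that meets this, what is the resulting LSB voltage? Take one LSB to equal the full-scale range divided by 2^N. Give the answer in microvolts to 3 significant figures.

Full-scale range = 21.8 V − (3.8 V) = 18 V.
N ≥ (95.9 − 1.76)/6.02 = 15.638 → N_min = 16.
One LSB is 18 V / 65536 = 275 µV.

275 µV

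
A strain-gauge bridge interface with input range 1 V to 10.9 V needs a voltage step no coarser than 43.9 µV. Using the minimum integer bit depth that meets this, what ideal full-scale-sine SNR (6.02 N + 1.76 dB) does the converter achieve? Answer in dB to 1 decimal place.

110.1 dB

Range = 10.9 − (1) = 9.9 V.
Need 2^N ≥ 9.9 V / 43.9 µV = 225500 → N_min = 18.
SNR = 6.02 × 18 + 1.76 = 110.12 dB.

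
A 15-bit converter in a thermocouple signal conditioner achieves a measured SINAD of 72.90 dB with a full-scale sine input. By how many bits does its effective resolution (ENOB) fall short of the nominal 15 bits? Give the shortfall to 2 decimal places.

3.18 bits

Effective bits = (72.90 − 1.76)/6.02 = 11.8173.
Shortfall = 15 − 11.8173 = 3.1827 bits.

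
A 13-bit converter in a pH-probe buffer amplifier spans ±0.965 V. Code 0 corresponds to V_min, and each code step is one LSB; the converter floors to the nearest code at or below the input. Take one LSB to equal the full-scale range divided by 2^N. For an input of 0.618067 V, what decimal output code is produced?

Span: 0.965 V − (-0.965 V) = 1.93 V. LSB = 1.93 V / 2^13 ≈ 235.6 µV.
code = ⌊(V_in − V_min)/LSB⌋ = ⌊(V_in − V_min) × 2^13 / range⌋
     = ⌊(0.618067 − (-0.965)) × 8192 / 1.93⌋ = ⌊1.583067 × 8192/1.93⌋
     = ⌊6719.422⌋ = 6719.

6719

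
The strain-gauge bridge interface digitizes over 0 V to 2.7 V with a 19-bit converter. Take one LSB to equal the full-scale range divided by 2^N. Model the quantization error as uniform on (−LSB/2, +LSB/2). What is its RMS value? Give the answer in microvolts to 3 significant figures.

Range is 2.7 V.
LSB = 2.7 V / 2^19 = 5.1498 µV.
For a uniform distribution on [−LSB/2, +LSB/2], V_rms = LSB/√12 = 5.1498 µV/3.4641 = 1.49 µV.

1.49 µV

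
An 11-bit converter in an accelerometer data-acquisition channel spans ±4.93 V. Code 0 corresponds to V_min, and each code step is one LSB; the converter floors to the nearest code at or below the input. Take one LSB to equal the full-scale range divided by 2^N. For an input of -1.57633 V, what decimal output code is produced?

696

The full-scale span is 4.93 − (-4.93) = 9.86 V. LSB = 9.86 V / 2^11 ≈ 4.814 mV.
(V_in − V_min) × 2^11/range = (-1.57633 − (-4.93)) × 2048/9.86 = 696.584.
Floor → code = 696.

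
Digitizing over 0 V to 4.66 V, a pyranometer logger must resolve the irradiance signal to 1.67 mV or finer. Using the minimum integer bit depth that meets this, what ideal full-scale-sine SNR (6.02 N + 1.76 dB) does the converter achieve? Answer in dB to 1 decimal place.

Range is 4.66 V.
Levels needed ≥ 4.66/1.67 mV = 2790. 2^12 = 4096 suffices, so N_min = 12.
6.02(12) + 1.76 = 74.00 dB.

74.0 dB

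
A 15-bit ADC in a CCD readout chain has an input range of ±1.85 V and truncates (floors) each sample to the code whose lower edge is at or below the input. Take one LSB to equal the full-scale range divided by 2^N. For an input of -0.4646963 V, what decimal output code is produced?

Full-scale range = 1.85 V − (-1.85 V) = 3.7 V. LSB = 3.7 V / 2^15 ≈ 112.9 µV.
(V_in − V_min) × 2^15/range = (-0.4646963 − (-1.85)) × 32768/3.7 = 12268.549.
Floor → code = 12268.

12268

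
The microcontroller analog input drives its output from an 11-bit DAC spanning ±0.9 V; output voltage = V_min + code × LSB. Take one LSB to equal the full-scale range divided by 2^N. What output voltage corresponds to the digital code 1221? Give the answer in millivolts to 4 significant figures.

173.1 mV

The full-scale span is 0.9 − (-0.9) = 1.8 V. LSB = 1.8 V / 2^11.
V_out = -0.9 + 1221 × (1.8/2048) V
      = -0.9 V + 1.07314 V = 0.173145 V.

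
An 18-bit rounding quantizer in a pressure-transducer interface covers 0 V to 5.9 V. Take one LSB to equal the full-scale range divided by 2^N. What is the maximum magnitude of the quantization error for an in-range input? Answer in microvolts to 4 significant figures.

Full-scale range = 5.9 V.
One LSB is 5.9 V / 262144 = 22.5067 µV.
A rounding quantizer has |error| ≤ LSB/2 = 11.25 µV.

11.25 µV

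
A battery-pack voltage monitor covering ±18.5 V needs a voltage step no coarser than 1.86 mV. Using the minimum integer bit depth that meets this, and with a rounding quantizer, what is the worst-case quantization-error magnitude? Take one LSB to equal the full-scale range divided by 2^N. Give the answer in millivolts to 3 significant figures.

0.565 mV

Span: 18.5 V − (-18.5 V) = 37 V.
Required number of levels: 37/1.86 mV = 19892; smallest N with 2^N ≥ that is 15.
Step size = 37/32768 V = 1.1292 mV.
Half an LSB is 0.565 mV.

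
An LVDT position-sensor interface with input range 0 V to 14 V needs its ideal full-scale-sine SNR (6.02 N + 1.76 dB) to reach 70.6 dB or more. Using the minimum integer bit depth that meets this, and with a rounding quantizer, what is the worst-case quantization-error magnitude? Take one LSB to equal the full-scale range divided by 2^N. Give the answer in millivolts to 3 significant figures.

1.71 mV

Full-scale range = 14 V.
N ≥ (70.6 − 1.76)/6.02 = 11.435 → N_min = 12.
Step size = 14/4096 V = 3.4180 mV.
Half an LSB is 1.71 mV.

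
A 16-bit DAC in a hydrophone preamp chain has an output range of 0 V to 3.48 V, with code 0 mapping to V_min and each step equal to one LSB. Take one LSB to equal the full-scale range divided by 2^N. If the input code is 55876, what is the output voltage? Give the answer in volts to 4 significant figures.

Span = 3.48 V. LSB = 3.48 V / 2^16.
V_out = V_min + code × LSB = 0 V + 55876 × 3.48 V / 65536
      = 0 + 2.96705 = 2.96705 V.

2.967 V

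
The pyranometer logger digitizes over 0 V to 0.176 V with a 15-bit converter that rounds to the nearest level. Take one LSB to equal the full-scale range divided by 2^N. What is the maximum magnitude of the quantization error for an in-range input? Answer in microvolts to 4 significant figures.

Span = 0.176 V.
Step size = 0.176/32768 V = 5.37109 µV.
|e|_max = LSB/2 = 2.686 µV.

2.686 µV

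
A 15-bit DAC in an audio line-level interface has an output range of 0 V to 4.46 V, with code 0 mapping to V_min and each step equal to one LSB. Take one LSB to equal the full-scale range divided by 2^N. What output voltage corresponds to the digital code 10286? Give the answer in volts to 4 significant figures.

1.400 V

Range is 4.46 V. LSB = 4.46 V / 2^15.
V_out = V_min + code × LSB = 0 V + 10286 × 4.46 V / 32768
      = 0 + 1.40001 = 1.40001 V.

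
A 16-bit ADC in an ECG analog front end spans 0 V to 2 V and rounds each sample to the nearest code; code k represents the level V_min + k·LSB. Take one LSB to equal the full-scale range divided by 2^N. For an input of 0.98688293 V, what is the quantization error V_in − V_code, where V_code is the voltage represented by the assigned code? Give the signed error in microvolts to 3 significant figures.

Full-scale range = 2 V. LSB = 2 V / 2^16 ≈ 30.52 µV.
Position in LSBs: (0.98688293 − (0)) × 65536/2 = 32338.1799; rounding gives k = 32338.
V_code = V_min + k × range/2^16 = 0 + 32338 × 2/65536 = 0.98687744141 V.
e = 0.98688293 − (0.98687744141) = +5.49 µV.

+5.49 µV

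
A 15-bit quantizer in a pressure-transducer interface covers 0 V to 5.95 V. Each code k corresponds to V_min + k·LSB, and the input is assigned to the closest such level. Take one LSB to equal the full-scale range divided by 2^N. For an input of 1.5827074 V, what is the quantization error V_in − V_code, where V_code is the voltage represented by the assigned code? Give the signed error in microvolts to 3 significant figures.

V_FS = 5.95 V. LSB = 5.95 V / 2^15 ≈ 181.6 µV.
(V_in − V_min)/LSB = (1.5827074 − (0)) × 32768/5.95 = 8716.3288 → nearest code k = 8716.
Reconstructed level: 0 + 8716 × 5.95/32768 V = 1.5826477051 V.
e = 1.5827074 − (1.5826477051) = +59.7 µV.

+59.7 µV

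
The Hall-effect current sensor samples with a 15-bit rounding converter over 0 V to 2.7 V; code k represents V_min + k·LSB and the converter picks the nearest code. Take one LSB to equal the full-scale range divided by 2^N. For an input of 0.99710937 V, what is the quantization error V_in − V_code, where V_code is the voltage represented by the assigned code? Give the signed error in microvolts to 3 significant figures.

Span = 2.7 V. LSB = 2.7 V / 2^15 ≈ 82.40 µV.
Position in LSBs: (0.99710937 − (0)) × 32768/2.7 = 12101.2148; rounding gives k = 12101.
Reconstructed level: 0 + 12101 × 2.7/32768 V = 0.99709167480 V.
e = 0.99710937 − (0.99709167480) = +17.7 µV.

+17.7 µV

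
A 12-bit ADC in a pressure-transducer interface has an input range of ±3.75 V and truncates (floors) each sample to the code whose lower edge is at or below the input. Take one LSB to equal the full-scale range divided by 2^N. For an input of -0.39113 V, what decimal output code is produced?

Span: 3.75 V − (-3.75 V) = 7.5 V. LSB = 7.5 V / 2^12 ≈ 1.831 mV.
(V_in − V_min) × 2^12/range = (-0.39113 − (-3.75)) × 4096/7.5 = 1834.391.
Floor → code = 1834.

1834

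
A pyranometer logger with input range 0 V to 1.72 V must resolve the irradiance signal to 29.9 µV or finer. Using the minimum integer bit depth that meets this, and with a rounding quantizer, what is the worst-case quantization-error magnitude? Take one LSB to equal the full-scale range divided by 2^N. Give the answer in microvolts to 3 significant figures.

Span = 1.72 V.
Need 2^N ≥ 1.72 V / 29.9 µV = 57530 → N_min = 16.
LSB = 1.72 V / 2^16 = 26.245 µV.
Max error for round-to-nearest is LSB/2 = 13.1 µV.

13.1 µV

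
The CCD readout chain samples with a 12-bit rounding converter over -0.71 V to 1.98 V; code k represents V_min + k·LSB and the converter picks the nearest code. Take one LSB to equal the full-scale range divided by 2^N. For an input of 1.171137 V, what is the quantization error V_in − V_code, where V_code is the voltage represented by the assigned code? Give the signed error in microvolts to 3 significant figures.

+239 µV

Span: 1.98 V − (-0.71 V) = 2.69 V. LSB = 2.69 V / 2^12 ≈ 0.6567 mV.
(1.171137 − (-0.71)) / LSB = 1.881137 × 4096/2.69 = 2864.3633. Nearest integer: k = 2864.
Reconstructed level: -0.71 + 2864 × 2.69/4096 V = 1.170898438 V.
Error = V_in − V_code = 1.171137 − (1.170898438) = +239 µV.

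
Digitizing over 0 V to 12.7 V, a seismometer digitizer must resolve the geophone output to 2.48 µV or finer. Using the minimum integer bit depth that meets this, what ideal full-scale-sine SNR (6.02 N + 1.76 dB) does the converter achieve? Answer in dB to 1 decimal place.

140.2 dB

Range is 12.7 V.
Levels needed ≥ 12.7/2.48 µV = 5.121e6. 2^23 = 8388608 suffices, so N_min = 23.
6.02(23) + 1.76 = 140.22 dB.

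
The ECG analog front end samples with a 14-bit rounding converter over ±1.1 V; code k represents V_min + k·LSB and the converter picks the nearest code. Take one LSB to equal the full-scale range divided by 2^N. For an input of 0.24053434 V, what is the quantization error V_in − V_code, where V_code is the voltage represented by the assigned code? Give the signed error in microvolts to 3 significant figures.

Full-scale range = 1.1 V − (-1.1 V) = 2.2 V. LSB = 2.2 V / 2^14 ≈ 134.3 µV.
(0.24053434 − (-1.1)) / LSB = 1.34053434 × 16384/2.2 = 9983.3248. Nearest integer: k = 9983.
V_code = V_min + k × range/2^14 = -1.1 + 9983 × 2.2/16384 = 0.24049072266 V.
Error = V_in − V_code = 0.24053434 − (0.24049072266) = +43.6 µV.

+43.6 µV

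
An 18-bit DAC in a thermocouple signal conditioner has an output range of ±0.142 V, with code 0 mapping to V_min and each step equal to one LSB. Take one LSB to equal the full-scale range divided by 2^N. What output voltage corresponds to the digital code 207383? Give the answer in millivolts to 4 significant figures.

82.67 mV

Range = 0.142 − (-0.142) = 0.284 V. LSB = 0.284 V / 2^18.
Output = V_min + (207383/262144) × range = -0.142 + 0.791103 × 0.284 V
      = -0.142 V + 0.224673 V = 0.0826734 V.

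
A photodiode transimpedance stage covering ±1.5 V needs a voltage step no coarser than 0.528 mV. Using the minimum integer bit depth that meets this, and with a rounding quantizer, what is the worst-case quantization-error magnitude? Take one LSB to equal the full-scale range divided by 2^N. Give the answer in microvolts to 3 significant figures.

183 µV

The full-scale span is 1.5 − (-1.5) = 3 V.
3 V / 0.528 mV = 5682. Since 2^12 = 4096 and 2^13 = 8192, N = 13.
LSB = 3 V ÷ 2^13 = 3/8192 V = 366.21 µV.
|e|_max = LSB/2 = 183 µV.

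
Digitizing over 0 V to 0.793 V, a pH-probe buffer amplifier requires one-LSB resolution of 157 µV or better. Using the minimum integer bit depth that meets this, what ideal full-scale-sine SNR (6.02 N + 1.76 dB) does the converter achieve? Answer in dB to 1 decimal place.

80.0 dB

Range is 0.793 V.
0.793 V / 157 µV = 5051. Since 2^12 = 4096 and 2^13 = 8192, N = 13.
SNR = 6.02 × 13 + 1.76 = 80.02 dB.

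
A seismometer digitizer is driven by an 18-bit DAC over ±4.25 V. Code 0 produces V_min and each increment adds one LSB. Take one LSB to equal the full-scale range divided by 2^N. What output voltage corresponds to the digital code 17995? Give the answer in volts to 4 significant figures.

-3.667 V

Range = 4.25 − (-4.25) = 8.5 V. LSB = 8.5 V / 2^18.
V_out = -4.25 + 17995 × (8.5/262144) V
      = -4.25 + 0.583487 = -3.66651 V.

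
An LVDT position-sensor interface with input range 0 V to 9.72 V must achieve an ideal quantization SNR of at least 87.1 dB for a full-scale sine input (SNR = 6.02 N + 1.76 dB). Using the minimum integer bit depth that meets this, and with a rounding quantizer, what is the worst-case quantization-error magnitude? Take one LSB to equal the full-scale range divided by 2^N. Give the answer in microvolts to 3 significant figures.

Full-scale range = 9.72 V.
Required N = ⌈(87.1 − 1.76)/6.02⌉ = ⌈14.176⌉ = 15.
One LSB is 9.72 V / 32768 = 296.63 µV.
Half an LSB is 148 µV.

148 µV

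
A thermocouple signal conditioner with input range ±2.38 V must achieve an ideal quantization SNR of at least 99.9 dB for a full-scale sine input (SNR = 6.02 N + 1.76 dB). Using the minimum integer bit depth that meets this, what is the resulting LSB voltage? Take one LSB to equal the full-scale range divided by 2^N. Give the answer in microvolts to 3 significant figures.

Full-scale range = 2.38 V − (-2.38 V) = 4.76 V.
Required N = ⌈(99.9 − 1.76)/6.02⌉ = ⌈16.302⌉ = 17.
One LSB is 4.76 V / 131072 = 36.3 µV.

36.3 µV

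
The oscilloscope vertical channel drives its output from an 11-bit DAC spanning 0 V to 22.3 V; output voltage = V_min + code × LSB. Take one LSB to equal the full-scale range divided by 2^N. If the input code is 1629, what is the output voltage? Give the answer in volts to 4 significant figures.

V_FS = 22.3 V. LSB = 22.3 V / 2^11.
Output = V_min + (1629/2048) × range = 0 + 0.795410 × 22.3 V
      = 0 + 17.7376 = 17.7376 V.

17.74 V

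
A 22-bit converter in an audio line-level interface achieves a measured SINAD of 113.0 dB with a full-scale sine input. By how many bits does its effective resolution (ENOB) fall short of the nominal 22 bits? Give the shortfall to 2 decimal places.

3.52 bits

Effective bits = (113.0 − 1.76)/6.02 = 18.4784.
22 − 18.4784 = 3.52 bits below nominal.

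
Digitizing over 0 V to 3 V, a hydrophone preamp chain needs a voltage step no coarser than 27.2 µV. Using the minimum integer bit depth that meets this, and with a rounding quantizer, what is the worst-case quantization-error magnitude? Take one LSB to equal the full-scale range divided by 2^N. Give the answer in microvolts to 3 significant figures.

Range is 3 V.
Need 2^N ≥ 3 V / 27.2 µV = 110300 → N_min = 17.
One LSB is 3 V / 131072 = 22.888 µV.
|e|_max = LSB/2 = 11.4 µV.

11.4 µV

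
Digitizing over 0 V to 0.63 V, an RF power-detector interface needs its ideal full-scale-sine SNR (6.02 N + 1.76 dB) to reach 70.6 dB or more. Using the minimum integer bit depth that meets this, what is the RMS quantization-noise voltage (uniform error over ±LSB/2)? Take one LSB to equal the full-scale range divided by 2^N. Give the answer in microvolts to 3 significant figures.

44.4 µV

V_FS = 0.63 V.
Solving 6.02 N ≥ 70.6 − 1.76: N ≥ 11.435. Round up → N = 12.
LSB = 0.63 V ÷ 2^12 = 0.63/4096 V = 153.81 µV.
RMS noise = LSB/√12 = 44.4 µV.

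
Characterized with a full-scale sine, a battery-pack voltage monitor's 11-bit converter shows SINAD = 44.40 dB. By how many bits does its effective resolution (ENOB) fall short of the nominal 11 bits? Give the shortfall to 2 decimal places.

Effective bits = (44.40 − 1.76)/6.02 = 7.0831.
Shortfall = 11 − 7.0831 = 3.9169 bits.

3.92 bits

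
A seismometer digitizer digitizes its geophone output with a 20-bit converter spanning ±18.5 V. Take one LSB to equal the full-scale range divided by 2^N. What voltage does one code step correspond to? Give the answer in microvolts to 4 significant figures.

Full-scale range = 18.5 V − (-18.5 V) = 37 V.
Number of codes = 2^20 = 1048576.
One LSB is 37 V / 1048576 = 35.29 µV.

35.29 µV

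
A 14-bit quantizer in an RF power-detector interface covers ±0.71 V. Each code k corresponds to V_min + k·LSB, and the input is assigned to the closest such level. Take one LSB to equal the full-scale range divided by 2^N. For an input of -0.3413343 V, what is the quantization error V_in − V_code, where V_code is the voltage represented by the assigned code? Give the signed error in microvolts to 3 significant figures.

The full-scale span is 0.71 − (-0.71) = 1.42 V. LSB = 1.42 V / 2^14 ≈ 86.67 µV.
Position in LSBs: (-0.3413343 − (-0.71)) × 16384/1.42 = 4253.6752; rounding gives k = 4254.
Reconstructed level: -0.71 + 4254 × 1.42/16384 V = -0.34130615234 V.
e = -0.3413343 − (-0.34130615234) = −28.1 µV.

−28.1 µV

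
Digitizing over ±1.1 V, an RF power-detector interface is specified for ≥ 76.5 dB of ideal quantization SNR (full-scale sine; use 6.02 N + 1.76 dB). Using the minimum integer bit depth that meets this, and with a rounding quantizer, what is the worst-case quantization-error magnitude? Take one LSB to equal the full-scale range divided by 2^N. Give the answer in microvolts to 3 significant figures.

Full-scale range = 1.1 V − (-1.1 V) = 2.2 V.
Solving 6.02 N ≥ 76.5 − 1.76: N ≥ 12.415. Round up → N = 13.
LSB = 2.2 V ÷ 2^13 = 2.2/8192 V = 268.55 µV.
|e|_max = LSB/2 = 134 µV.

134 µV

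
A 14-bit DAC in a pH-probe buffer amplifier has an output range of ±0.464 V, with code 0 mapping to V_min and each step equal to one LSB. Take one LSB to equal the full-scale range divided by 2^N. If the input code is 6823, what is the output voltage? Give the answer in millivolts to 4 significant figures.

-77.54 mV

Span: 0.464 V − (-0.464 V) = 0.928 V. LSB = 0.928 V / 2^14.
V_out = -0.464 + 6823 × (0.928/16384) V
      = -0.464 + 0.386459 = -0.0775410 V.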